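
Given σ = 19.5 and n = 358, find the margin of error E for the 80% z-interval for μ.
Margin of error = 1.32

Margin of error = z* · σ/√n
= 1.282 · 19.5/√358
= 1.282 · 19.5/18.9209
= 1.32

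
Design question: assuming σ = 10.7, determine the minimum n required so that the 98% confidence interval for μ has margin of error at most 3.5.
n ≥ 51

For margin E ≤ 3.5:
n ≥ (z* · σ / E)²
n ≥ (2.326 · 10.7 / 3.5)²
n ≥ 50.57

Minimum n = 51 (rounding up)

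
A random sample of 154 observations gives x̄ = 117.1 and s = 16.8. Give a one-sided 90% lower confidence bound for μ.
μ ≥ 115.36

Lower bound (one-sided):
t* = 1.287 (one-sided for 90%)
Lower bound = x̄ - t* · s/√n = 117.1 - 1.287 · 16.8/√154 = 115.36

We are 90% confident that μ ≥ 115.36.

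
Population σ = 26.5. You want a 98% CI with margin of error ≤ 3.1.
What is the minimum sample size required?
n ≥ 396

For margin E ≤ 3.1:
n ≥ (z* · σ / E)²
n ≥ (2.326 · 26.5 / 3.1)²
n ≥ 395.36

Minimum n = 396 (rounding up)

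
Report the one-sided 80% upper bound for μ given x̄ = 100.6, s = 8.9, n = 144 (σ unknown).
μ ≤ 101.23

Upper bound (one-sided):
t* = 0.844 (one-sided for 80%)
Upper bound = x̄ + t* · s/√n = 100.6 + 0.844 · 8.9/√144 = 101.23

We are 80% confident that μ ≤ 101.23.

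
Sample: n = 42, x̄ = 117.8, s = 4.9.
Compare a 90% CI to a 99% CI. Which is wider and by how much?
99% CI is wider by 1.54

df = 41
90% CI: t* = 1.683, (116.53, 119.07), width = 2 · t* · s/√n = 2.54
99% CI: t* = 2.701, (115.76, 119.84), width = 2 · t* · s/√n = 4.08

The 99% CI is wider by 4.08 - 2.54 = 1.54.
Higher confidence requires a wider interval.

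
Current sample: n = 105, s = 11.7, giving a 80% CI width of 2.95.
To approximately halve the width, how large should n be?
n ≈ 420

CI width ∝ 1/√n
To reduce width by factor 2, need √n to grow by 2 → need 2² = 4 times as many samples.

Current: n = 105, width = 2.95
New: n = 420, width ≈ 1.47

Width reduced by factor of 2.95/1.47 = 2.01.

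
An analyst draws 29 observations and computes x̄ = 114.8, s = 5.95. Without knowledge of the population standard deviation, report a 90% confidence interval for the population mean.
(112.92, 116.68)

t-interval (σ unknown):
df = n - 1 = 28
t* = 1.701 for 90% confidence

Margin of error = t* · s/√n = 1.701 · 5.95/√29 = 1.88

CI: (112.92, 116.68)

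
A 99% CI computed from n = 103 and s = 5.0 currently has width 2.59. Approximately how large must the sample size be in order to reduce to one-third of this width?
n ≈ 927

CI width ∝ 1/√n
To reduce width by factor 3, need √n to grow by 3 → need 3² = 9 times as many samples.

Current: n = 103, width = 2.59
New: n = 927, width ≈ 0.85

Width reduced by factor of 2.59/0.85 = 3.05.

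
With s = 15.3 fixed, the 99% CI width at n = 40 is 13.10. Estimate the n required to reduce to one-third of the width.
n ≈ 360

CI width ∝ 1/√n
To reduce width by factor 3, need √n to grow by 3 → need 3² = 9 times as many samples.

Current: n = 40, width = 13.10
New: n = 360, width ≈ 4.18

Width reduced by factor of 13.10/4.18 = 3.13.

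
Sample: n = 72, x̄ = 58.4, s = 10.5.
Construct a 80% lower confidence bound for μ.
μ ≥ 57.35

Lower bound (one-sided):
t* = 0.847 (one-sided for 80%)
Lower bound = x̄ - t* · s/√n = 58.4 - 0.847 · 10.5/√72 = 57.35

We are 80% confident that μ ≥ 57.35.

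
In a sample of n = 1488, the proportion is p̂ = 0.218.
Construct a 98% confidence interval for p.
(0.193, 0.243)

Proportion CI:
SE = √(p̂(1-p̂)/n) = √(0.218 · 0.782 / 1488) = 0.01070

z* = 2.326
Margin = z* · SE = 2.326 · 0.01070 = 0.0249

CI: 0.218 ± 0.0249 = (0.193, 0.243)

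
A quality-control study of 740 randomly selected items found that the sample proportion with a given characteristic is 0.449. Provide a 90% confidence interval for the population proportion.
(0.419, 0.479)

Proportion CI:
SE = √(p̂(1-p̂)/n) = √(0.449 · 0.551 / 740) = 0.01828

z* = 1.645
Margin = z* · SE = 1.645 · 0.01828 = 0.0301

CI: 0.449 ± 0.0301 = (0.419, 0.479)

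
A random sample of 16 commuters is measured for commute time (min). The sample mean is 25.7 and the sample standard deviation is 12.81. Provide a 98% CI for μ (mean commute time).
(17.37, 34.03)

t-interval (σ unknown):
df = n - 1 = 15
t* = 2.602 for 98% confidence

Margin of error = t* · s/√n = 2.602 · 12.81/√16 = 8.33

CI: (17.37, 34.03)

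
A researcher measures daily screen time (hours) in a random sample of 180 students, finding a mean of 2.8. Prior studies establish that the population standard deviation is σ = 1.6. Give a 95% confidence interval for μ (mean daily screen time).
(2.57, 3.03)

z-interval (σ known):
z* = 1.960 for 95% confidence

Margin of error = z* · σ/√n = 1.960 · 1.6/√180 = 0.23

CI: (2.8 - 0.23, 2.8 + 0.23) = (2.57, 3.03)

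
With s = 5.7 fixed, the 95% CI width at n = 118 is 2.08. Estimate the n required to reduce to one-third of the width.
n ≈ 1062

CI width ∝ 1/√n
To reduce width by factor 3, need √n to grow by 3 → need 3² = 9 times as many samples.

Current: n = 118, width = 2.08
New: n = 1062, width ≈ 0.69

Width reduced by factor of 2.08/0.69 = 3.01.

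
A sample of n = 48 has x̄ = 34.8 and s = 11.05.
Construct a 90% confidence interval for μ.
(32.12, 37.48)

t-interval (σ unknown):
df = n - 1 = 47
t* = 1.678 for 90% confidence

Margin of error = t* · s/√n = 1.678 · 11.05/√48 = 2.68

CI: (32.12, 37.48)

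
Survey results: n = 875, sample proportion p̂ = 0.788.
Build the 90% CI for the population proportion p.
(0.765, 0.811)

Proportion CI:
SE = √(p̂(1-p̂)/n) = √(0.788 · 0.212 / 875) = 0.01382

z* = 1.645
Margin = z* · SE = 1.645 · 0.01382 = 0.0227

CI: 0.788 ± 0.0227 = (0.765, 0.811)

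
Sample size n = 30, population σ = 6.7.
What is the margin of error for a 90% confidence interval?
Margin of error = 2.01

Margin of error = z* · σ/√n
= 1.645 · 6.7/√30
= 1.645 · 6.7/5.4772
= 2.01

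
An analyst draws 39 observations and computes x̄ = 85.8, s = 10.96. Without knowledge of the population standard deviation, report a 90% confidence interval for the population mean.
(82.84, 88.76)

t-interval (σ unknown):
df = n - 1 = 38
t* = 1.686 for 90% confidence

Margin of error = t* · s/√n = 1.686 · 10.96/√39 = 2.96

CI: (82.84, 88.76)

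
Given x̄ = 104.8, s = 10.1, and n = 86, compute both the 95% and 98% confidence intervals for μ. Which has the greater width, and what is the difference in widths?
98% CI is wider by 0.83

df = 85
95% CI: t* = 1.988, (102.63, 106.97), width = 2 · t* · s/√n = 4.33
98% CI: t* = 2.371, (102.22, 107.38), width = 2 · t* · s/√n = 5.16

The 98% CI is wider by 5.16 - 4.33 = 0.83.
Higher confidence requires a wider interval.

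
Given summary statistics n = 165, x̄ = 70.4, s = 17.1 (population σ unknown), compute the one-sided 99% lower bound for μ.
μ ≥ 67.27

Lower bound (one-sided):
t* = 2.349 (one-sided for 99%)
Lower bound = x̄ - t* · s/√n = 70.4 - 2.349 · 17.1/√165 = 67.27

We are 99% confident that μ ≥ 67.27.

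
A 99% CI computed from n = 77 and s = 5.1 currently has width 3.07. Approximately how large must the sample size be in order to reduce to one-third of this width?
n ≈ 693

CI width ∝ 1/√n
To reduce width by factor 3, need √n to grow by 3 → need 3² = 9 times as many samples.

Current: n = 77, width = 3.07
New: n = 693, width ≈ 1.00

Width reduced by factor of 3.07/1.00 = 3.07.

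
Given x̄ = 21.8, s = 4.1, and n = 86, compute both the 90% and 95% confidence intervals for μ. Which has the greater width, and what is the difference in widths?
95% CI is wider by 0.29

df = 85
90% CI: t* = 1.663, (21.06, 22.54), width = 2 · t* · s/√n = 1.47
95% CI: t* = 1.988, (20.92, 22.68), width = 2 · t* · s/√n = 1.76

The 95% CI is wider by 1.76 - 1.47 = 0.29.
Higher confidence requires a wider interval.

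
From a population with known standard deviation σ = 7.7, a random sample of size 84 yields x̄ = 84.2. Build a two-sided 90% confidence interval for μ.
(82.82, 85.58)

z-interval (σ known):
z* = 1.645 for 90% confidence

Margin of error = z* · σ/√n = 1.645 · 7.7/√84 = 1.38

CI: (84.2 - 1.38, 84.2 + 1.38) = (82.82, 85.58)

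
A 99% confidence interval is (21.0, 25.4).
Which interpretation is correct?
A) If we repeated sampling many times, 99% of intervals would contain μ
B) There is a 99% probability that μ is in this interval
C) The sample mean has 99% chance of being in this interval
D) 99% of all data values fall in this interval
A

A) Correct — this is the frequentist long-run coverage interpretation.
B) Wrong — μ is fixed; the randomness lives in the interval, not in μ.
C) Wrong — x̄ is observed and sits in the interval by construction.
D) Wrong — a CI is about the parameter μ, not individual data values.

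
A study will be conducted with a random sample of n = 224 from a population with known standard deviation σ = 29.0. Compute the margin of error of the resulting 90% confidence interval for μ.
Margin of error = 3.19

Margin of error = z* · σ/√n
= 1.645 · 29.0/√224
= 1.645 · 29.0/14.9666
= 3.19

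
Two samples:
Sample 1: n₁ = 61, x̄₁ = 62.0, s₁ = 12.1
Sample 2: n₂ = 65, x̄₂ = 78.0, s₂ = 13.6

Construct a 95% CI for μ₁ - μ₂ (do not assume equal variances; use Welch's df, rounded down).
(-20.53, -11.47)

Difference: x̄₁ - x̄₂ = -16.00
SE = √(s₁²/n₁ + s₂²/n₂) = √(12.1²/61 + 13.6²/65) = 2.2903
df = 123.66 → 123 (Welch–Satterthwaite, rounded down)
t* = 1.979

CI: -16.00 ± 1.979 · 2.2903 = -16.00 ± 4.53 = (-20.53, -11.47)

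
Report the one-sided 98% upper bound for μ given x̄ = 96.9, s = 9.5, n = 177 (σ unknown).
μ ≤ 98.38

Upper bound (one-sided):
t* = 2.069 (one-sided for 98%)
Upper bound = x̄ + t* · s/√n = 96.9 + 2.069 · 9.5/√177 = 98.38

We are 98% confident that μ ≤ 98.38.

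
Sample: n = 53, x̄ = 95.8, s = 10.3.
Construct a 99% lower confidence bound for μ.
μ ≥ 92.40

Lower bound (one-sided):
t* = 2.400 (one-sided for 99%)
Lower bound = x̄ - t* · s/√n = 95.8 - 2.400 · 10.3/√53 = 92.40

We are 99% confident that μ ≥ 92.40.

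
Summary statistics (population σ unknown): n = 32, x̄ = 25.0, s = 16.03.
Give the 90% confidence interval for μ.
(20.19, 29.81)

t-interval (σ unknown):
df = n - 1 = 31
t* = 1.696 for 90% confidence

Margin of error = t* · s/√n = 1.696 · 16.03/√32 = 4.81

CI: (20.19, 29.81)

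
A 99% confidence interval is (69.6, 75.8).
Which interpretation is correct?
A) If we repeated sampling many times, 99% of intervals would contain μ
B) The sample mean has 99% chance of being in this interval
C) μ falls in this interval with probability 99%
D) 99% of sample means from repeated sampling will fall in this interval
A

A) Correct — this is the frequentist long-run coverage interpretation.
B) Wrong — x̄ is observed and sits in the interval by construction.
C) Wrong — μ is fixed; the randomness lives in the interval, not in μ.
D) Wrong — coverage applies to intervals containing μ, not to future x̄ values.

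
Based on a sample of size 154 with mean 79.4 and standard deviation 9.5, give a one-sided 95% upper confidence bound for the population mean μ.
μ ≤ 80.67

Upper bound (one-sided):
t* = 1.655 (one-sided for 95%)
Upper bound = x̄ + t* · s/√n = 79.4 + 1.655 · 9.5/√154 = 80.67

We are 95% confident that μ ≤ 80.67.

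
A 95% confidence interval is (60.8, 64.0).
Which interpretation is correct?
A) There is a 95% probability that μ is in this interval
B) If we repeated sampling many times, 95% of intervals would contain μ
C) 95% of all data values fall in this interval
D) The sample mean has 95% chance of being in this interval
B

A) Wrong — μ is fixed; the randomness lives in the interval, not in μ.
B) Correct — this is the frequentist long-run coverage interpretation.
C) Wrong — a CI is about the parameter μ, not individual data values.
D) Wrong — x̄ is observed and sits in the interval by construction.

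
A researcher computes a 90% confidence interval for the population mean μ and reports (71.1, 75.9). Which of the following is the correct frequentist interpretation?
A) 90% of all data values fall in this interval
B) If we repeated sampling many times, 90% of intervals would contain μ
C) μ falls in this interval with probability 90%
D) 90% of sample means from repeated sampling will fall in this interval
B

A) Wrong — a CI is about the parameter μ, not individual data values.
B) Correct — this is the frequentist long-run coverage interpretation.
C) Wrong — μ is fixed; the randomness lives in the interval, not in μ.
D) Wrong — coverage applies to intervals containing μ, not to future x̄ values.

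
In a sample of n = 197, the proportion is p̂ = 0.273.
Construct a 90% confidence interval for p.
(0.221, 0.325)

Proportion CI:
SE = √(p̂(1-p̂)/n) = √(0.273 · 0.727 / 197) = 0.03174

z* = 1.645
Margin = z* · SE = 1.645 · 0.03174 = 0.0522

CI: 0.273 ± 0.0522 = (0.221, 0.325)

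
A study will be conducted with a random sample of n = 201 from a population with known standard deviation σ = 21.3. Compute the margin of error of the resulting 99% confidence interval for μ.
Margin of error = 3.87

Margin of error = z* · σ/√n
= 2.576 · 21.3/√201
= 2.576 · 21.3/14.1774
= 3.87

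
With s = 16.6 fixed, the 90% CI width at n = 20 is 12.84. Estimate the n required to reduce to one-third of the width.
n ≈ 180

CI width ∝ 1/√n
To reduce width by factor 3, need √n to grow by 3 → need 3² = 9 times as many samples.

Current: n = 20, width = 12.84
New: n = 180, width ≈ 4.09

Width reduced by factor of 12.84/4.09 = 3.14.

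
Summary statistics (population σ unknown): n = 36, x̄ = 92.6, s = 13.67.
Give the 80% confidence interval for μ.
(89.62, 95.58)

t-interval (σ unknown):
df = n - 1 = 35
t* = 1.306 for 80% confidence

Margin of error = t* · s/√n = 1.306 · 13.67/√36 = 2.98

CI: (89.62, 95.58)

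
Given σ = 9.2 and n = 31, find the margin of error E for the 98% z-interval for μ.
Margin of error = 3.84

Margin of error = z* · σ/√n
= 2.326 · 9.2/√31
= 2.326 · 9.2/5.5678
= 3.84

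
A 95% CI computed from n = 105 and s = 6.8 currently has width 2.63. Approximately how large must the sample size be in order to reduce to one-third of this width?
n ≈ 945

CI width ∝ 1/√n
To reduce width by factor 3, need √n to grow by 3 → need 3² = 9 times as many samples.

Current: n = 105, width = 2.63
New: n = 945, width ≈ 0.87

Width reduced by factor of 2.63/0.87 = 3.02.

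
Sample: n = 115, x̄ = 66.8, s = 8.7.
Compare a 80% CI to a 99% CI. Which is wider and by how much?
99% CI is wider by 2.16

df = 114
80% CI: t* = 1.289, (65.75, 67.85), width = 2 · t* · s/√n = 2.09
99% CI: t* = 2.620, (64.67, 68.93), width = 2 · t* · s/√n = 4.25

The 99% CI is wider by 4.25 - 2.09 = 2.16.
Higher confidence requires a wider interval.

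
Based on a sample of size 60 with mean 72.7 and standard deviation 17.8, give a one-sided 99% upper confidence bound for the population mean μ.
μ ≤ 78.19

Upper bound (one-sided):
t* = 2.391 (one-sided for 99%)
Upper bound = x̄ + t* · s/√n = 72.7 + 2.391 · 17.8/√60 = 78.19

We are 99% confident that μ ≤ 78.19.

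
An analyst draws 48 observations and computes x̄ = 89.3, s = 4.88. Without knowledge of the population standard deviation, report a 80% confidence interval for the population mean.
(88.38, 90.22)

t-interval (σ unknown):
df = n - 1 = 47
t* = 1.300 for 80% confidence

Margin of error = t* · s/√n = 1.300 · 4.88/√48 = 0.92

CI: (88.38, 90.22)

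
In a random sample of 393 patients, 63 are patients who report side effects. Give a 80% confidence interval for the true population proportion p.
(0.137, 0.184)

Proportion CI:
p̂ = 63/393 = 0.16031
SE = √(p̂(1-p̂)/n) = √(0.16031 · 0.83969 / 393) = 0.01851

z* = 1.282
Margin = z* · SE = 1.282 · 0.01851 = 0.0237

CI: 0.16031 ± 0.0237 = (0.137, 0.184)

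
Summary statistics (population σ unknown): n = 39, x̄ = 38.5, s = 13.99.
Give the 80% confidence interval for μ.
(35.58, 41.42)

t-interval (σ unknown):
df = n - 1 = 38
t* = 1.304 for 80% confidence

Margin of error = t* · s/√n = 1.304 · 13.99/√39 = 2.92

CI: (35.58, 41.42)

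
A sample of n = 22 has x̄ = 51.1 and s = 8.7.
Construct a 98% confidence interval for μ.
(46.43, 55.77)

t-interval (σ unknown):
df = n - 1 = 21
t* = 2.518 for 98% confidence

Margin of error = t* · s/√n = 2.518 · 8.7/√22 = 4.67

CI: (46.43, 55.77)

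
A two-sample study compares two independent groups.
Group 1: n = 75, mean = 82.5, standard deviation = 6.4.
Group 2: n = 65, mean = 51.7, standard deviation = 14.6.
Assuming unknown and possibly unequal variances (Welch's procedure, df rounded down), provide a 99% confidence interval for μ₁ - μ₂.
(25.65, 35.95)

Difference: x̄₁ - x̄₂ = 30.80
SE = √(s₁²/n₁ + s₂²/n₂) = √(6.4²/75 + 14.6²/65) = 1.9559
df = 85.05 → 85 (Welch–Satterthwaite, rounded down)
t* = 2.635

CI: 30.80 ± 2.635 · 1.9559 = 30.80 ± 5.15 = (25.65, 35.95)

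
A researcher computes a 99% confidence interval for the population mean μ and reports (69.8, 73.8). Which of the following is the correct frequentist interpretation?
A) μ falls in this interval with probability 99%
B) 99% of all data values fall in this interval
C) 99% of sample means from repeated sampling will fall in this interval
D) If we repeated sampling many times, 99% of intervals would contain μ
D

A) Wrong — μ is fixed; the randomness lives in the interval, not in μ.
B) Wrong — a CI is about the parameter μ, not individual data values.
C) Wrong — coverage applies to intervals containing μ, not to future x̄ values.
D) Correct — this is the frequentist long-run coverage interpretation.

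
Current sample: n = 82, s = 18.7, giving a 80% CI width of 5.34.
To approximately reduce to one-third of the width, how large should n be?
n ≈ 738

CI width ∝ 1/√n
To reduce width by factor 3, need √n to grow by 3 → need 3² = 9 times as many samples.

Current: n = 82, width = 5.34
New: n = 738, width ≈ 1.77

Width reduced by factor of 5.34/1.77 = 3.02.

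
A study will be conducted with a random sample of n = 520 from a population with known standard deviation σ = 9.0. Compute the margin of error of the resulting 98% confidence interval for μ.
Margin of error = 0.92

Margin of error = z* · σ/√n
= 2.326 · 9.0/√520
= 2.326 · 9.0/22.8035
= 0.92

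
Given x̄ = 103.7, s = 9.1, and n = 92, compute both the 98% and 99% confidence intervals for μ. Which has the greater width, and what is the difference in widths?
99% CI is wider by 0.50

df = 91
98% CI: t* = 2.368, (101.45, 105.95), width = 2 · t* · s/√n = 4.49
99% CI: t* = 2.631, (101.20, 106.20), width = 2 · t* · s/√n = 4.99

The 99% CI is wider by 4.99 - 4.49 = 0.50.
Higher confidence requires a wider interval.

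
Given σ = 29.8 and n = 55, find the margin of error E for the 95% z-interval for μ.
Margin of error = 7.88

Margin of error = z* · σ/√n
= 1.960 · 29.8/√55
= 1.960 · 29.8/7.4162
= 7.88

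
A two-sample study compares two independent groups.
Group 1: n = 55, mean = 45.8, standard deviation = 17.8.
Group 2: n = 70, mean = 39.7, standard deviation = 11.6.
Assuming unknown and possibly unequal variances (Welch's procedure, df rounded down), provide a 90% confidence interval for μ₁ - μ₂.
(1.49, 10.71)

Difference: x̄₁ - x̄₂ = 6.10
SE = √(s₁²/n₁ + s₂²/n₂) = √(17.8²/55 + 11.6²/70) = 2.7718
df = 88.35 → 88 (Welch–Satterthwaite, rounded down)
t* = 1.662

CI: 6.10 ± 1.662 · 2.7718 = 6.10 ± 4.61 = (1.49, 10.71)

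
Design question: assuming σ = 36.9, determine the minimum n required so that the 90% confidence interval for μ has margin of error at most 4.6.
n ≥ 175

For margin E ≤ 4.6:
n ≥ (z* · σ / E)²
n ≥ (1.645 · 36.9 / 4.6)²
n ≥ 174.13

Minimum n = 175 (rounding up)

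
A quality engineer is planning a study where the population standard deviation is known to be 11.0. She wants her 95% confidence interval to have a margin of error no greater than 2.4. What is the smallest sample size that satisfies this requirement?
n ≥ 81

For margin E ≤ 2.4:
n ≥ (z* · σ / E)²
n ≥ (1.960 · 11.0 / 2.4)²
n ≥ 80.70

Minimum n = 81 (rounding up)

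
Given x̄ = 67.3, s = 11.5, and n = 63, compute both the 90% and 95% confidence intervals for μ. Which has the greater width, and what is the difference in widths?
95% CI is wider by 0.95

df = 62
90% CI: t* = 1.670, (64.88, 69.72), width = 2 · t* · s/√n = 4.84
95% CI: t* = 1.999, (64.40, 70.20), width = 2 · t* · s/√n = 5.79

The 95% CI is wider by 5.79 - 4.84 = 0.95.
Higher confidence requires a wider interval.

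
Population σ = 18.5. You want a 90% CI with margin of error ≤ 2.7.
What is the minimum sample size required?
n ≥ 128

For margin E ≤ 2.7:
n ≥ (z* · σ / E)²
n ≥ (1.645 · 18.5 / 2.7)²
n ≥ 127.04

Minimum n = 128 (rounding up)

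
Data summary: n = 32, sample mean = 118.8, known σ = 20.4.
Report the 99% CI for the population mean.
(109.51, 128.09)

z-interval (σ known):
z* = 2.576 for 99% confidence

Margin of error = z* · σ/√n = 2.576 · 20.4/√32 = 9.29

CI: (118.8 - 9.29, 118.8 + 9.29) = (109.51, 128.09)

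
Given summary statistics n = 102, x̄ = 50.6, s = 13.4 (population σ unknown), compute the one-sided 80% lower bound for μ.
μ ≥ 49.48

Lower bound (one-sided):
t* = 0.845 (one-sided for 80%)
Lower bound = x̄ - t* · s/√n = 50.6 - 0.845 · 13.4/√102 = 49.48

We are 80% confident that μ ≥ 49.48.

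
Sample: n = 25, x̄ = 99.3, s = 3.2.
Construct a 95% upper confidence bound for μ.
μ ≤ 100.40

Upper bound (one-sided):
t* = 1.711 (one-sided for 95%)
Upper bound = x̄ + t* · s/√n = 99.3 + 1.711 · 3.2/√25 = 100.40

We are 95% confident that μ ≤ 100.40.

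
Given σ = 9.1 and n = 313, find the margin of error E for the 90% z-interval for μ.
Margin of error = 0.85

Margin of error = z* · σ/√n
= 1.645 · 9.1/√313
= 1.645 · 9.1/17.6918
= 0.85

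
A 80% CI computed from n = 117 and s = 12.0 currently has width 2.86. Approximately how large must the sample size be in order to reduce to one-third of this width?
n ≈ 1053

CI width ∝ 1/√n
To reduce width by factor 3, need √n to grow by 3 → need 3² = 9 times as many samples.

Current: n = 117, width = 2.86
New: n = 1053, width ≈ 0.95

Width reduced by factor of 2.86/0.95 = 3.01.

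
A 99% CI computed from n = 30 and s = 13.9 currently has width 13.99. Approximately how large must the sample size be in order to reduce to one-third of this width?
n ≈ 270

CI width ∝ 1/√n
To reduce width by factor 3, need √n to grow by 3 → need 3² = 9 times as many samples.

Current: n = 30, width = 13.99
New: n = 270, width ≈ 4.39

Width reduced by factor of 13.99/4.39 = 3.19.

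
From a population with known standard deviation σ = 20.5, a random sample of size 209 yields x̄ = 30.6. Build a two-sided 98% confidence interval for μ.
(27.30, 33.90)

z-interval (σ known):
z* = 2.326 for 98% confidence

Margin of error = z* · σ/√n = 2.326 · 20.5/√209 = 3.30

CI: (30.6 - 3.30, 30.6 + 3.30) = (27.30, 33.90)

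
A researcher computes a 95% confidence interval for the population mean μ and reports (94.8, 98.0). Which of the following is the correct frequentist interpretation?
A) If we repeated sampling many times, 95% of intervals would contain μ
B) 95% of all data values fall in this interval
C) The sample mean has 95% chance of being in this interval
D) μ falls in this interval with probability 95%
A

A) Correct — this is the frequentist long-run coverage interpretation.
B) Wrong — a CI is about the parameter μ, not individual data values.
C) Wrong — x̄ is observed and sits in the interval by construction.
D) Wrong — μ is fixed; the randomness lives in the interval, not in μ.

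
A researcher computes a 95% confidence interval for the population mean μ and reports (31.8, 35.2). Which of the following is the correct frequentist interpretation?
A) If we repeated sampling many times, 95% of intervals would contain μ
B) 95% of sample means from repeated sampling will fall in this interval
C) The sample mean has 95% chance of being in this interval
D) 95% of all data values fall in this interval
A

A) Correct — this is the frequentist long-run coverage interpretation.
B) Wrong — coverage applies to intervals containing μ, not to future x̄ values.
C) Wrong — x̄ is observed and sits in the interval by construction.
D) Wrong — a CI is about the parameter μ, not individual data values.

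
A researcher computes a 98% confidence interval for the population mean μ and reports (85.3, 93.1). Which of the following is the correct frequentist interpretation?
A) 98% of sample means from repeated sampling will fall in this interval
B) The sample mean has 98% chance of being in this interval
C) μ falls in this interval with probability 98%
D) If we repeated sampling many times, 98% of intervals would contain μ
D

A) Wrong — coverage applies to intervals containing μ, not to future x̄ values.
B) Wrong — x̄ is observed and sits in the interval by construction.
C) Wrong — μ is fixed; the randomness lives in the interval, not in μ.
D) Correct — this is the frequentist long-run coverage interpretation.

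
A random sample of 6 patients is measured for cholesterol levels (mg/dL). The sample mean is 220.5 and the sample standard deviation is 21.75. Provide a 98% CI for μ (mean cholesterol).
(190.62, 250.38)

t-interval (σ unknown):
df = n - 1 = 5
t* = 3.365 for 98% confidence

Margin of error = t* · s/√n = 3.365 · 21.75/√6 = 29.88

CI: (190.62, 250.38)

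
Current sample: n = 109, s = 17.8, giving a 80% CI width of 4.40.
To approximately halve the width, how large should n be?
n ≈ 436

CI width ∝ 1/√n
To reduce width by factor 2, need √n to grow by 2 → need 2² = 4 times as many samples.

Current: n = 109, width = 4.40
New: n = 436, width ≈ 2.19

Width reduced by factor of 4.40/2.19 = 2.01.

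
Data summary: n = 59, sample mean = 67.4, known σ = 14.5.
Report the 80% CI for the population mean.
(64.98, 69.82)

z-interval (σ known):
z* = 1.282 for 80% confidence

Margin of error = z* · σ/√n = 1.282 · 14.5/√59 = 2.42

CI: (67.4 - 2.42, 67.4 + 2.42) = (64.98, 69.82)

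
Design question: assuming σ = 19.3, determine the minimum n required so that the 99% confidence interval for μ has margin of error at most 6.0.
n ≥ 69

For margin E ≤ 6.0:
n ≥ (z* · σ / E)²
n ≥ (2.576 · 19.3 / 6.0)²
n ≥ 68.66

Minimum n = 69 (rounding up)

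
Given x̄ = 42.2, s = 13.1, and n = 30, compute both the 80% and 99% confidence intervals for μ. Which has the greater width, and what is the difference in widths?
99% CI is wider by 6.91

df = 29
80% CI: t* = 1.311, (39.06, 45.34), width = 2 · t* · s/√n = 6.27
99% CI: t* = 2.756, (35.61, 48.79), width = 2 · t* · s/√n = 13.18

The 99% CI is wider by 13.18 - 6.27 = 6.91.
Higher confidence requires a wider interval.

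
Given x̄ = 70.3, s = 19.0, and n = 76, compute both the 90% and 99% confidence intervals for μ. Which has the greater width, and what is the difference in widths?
99% CI is wider by 4.26

df = 75
90% CI: t* = 1.665, (66.67, 73.93), width = 2 · t* · s/√n = 7.26
99% CI: t* = 2.643, (64.54, 76.06), width = 2 · t* · s/√n = 11.52

The 99% CI is wider by 11.52 - 7.26 = 4.26.
Higher confidence requires a wider interval.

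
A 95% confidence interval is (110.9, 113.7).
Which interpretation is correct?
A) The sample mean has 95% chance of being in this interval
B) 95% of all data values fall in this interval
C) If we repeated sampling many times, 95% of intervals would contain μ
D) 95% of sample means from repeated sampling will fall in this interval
C

A) Wrong — x̄ is observed and sits in the interval by construction.
B) Wrong — a CI is about the parameter μ, not individual data values.
C) Correct — this is the frequentist long-run coverage interpretation.
D) Wrong — coverage applies to intervals containing μ, not to future x̄ values.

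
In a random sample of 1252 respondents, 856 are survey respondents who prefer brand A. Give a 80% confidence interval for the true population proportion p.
(0.667, 0.701)

Proportion CI:
p̂ = 856/1252 = 0.68371
SE = √(p̂(1-p̂)/n) = √(0.68371 · 0.31629 / 1252) = 0.01314

z* = 1.282
Margin = z* · SE = 1.282 · 0.01314 = 0.0168

CI: 0.68371 ± 0.0168 = (0.667, 0.701)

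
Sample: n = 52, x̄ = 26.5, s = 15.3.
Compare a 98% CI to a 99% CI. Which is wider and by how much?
99% CI is wider by 1.17

df = 51
98% CI: t* = 2.402, (21.40, 31.60), width = 2 · t* · s/√n = 10.19
99% CI: t* = 2.676, (20.82, 32.18), width = 2 · t* · s/√n = 11.36

The 99% CI is wider by 11.36 - 10.19 = 1.17.
Higher confidence requires a wider interval.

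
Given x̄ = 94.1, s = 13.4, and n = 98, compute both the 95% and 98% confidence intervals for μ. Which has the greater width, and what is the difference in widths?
98% CI is wider by 1.03

df = 97
95% CI: t* = 1.985, (91.41, 96.79), width = 2 · t* · s/√n = 5.37
98% CI: t* = 2.365, (90.90, 97.30), width = 2 · t* · s/√n = 6.40

The 98% CI is wider by 6.40 - 5.37 = 1.03.
Higher confidence requires a wider interval.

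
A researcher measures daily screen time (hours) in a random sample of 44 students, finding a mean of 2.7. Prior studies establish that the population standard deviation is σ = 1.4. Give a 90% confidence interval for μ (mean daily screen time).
(2.35, 3.05)

z-interval (σ known):
z* = 1.645 for 90% confidence

Margin of error = z* · σ/√n = 1.645 · 1.4/√44 = 0.35

CI: (2.7 - 0.35, 2.7 + 0.35) = (2.35, 3.05)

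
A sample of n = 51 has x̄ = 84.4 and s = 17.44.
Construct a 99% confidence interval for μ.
(77.86, 90.94)

t-interval (σ unknown):
df = n - 1 = 50
t* = 2.678 for 99% confidence

Margin of error = t* · s/√n = 2.678 · 17.44/√51 = 6.54

CI: (77.86, 90.94)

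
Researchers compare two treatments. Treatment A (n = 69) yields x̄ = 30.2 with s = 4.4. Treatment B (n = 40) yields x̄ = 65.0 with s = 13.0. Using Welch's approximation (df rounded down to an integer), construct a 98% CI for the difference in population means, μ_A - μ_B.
(-39.92, -29.68)

Difference: x̄₁ - x̄₂ = -34.80
SE = √(s₁²/n₁ + s₂²/n₂) = √(4.4²/69 + 13.0²/40) = 2.1226
df = 44.24 → 44 (Welch–Satterthwaite, rounded down)
t* = 2.414

CI: -34.80 ± 2.414 · 2.1226 = -34.80 ± 5.12 = (-39.92, -29.68)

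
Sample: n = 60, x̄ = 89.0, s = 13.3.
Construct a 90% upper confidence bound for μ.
μ ≤ 91.23

Upper bound (one-sided):
t* = 1.296 (one-sided for 90%)
Upper bound = x̄ + t* · s/√n = 89.0 + 1.296 · 13.3/√60 = 91.23

We are 90% confident that μ ≤ 91.23.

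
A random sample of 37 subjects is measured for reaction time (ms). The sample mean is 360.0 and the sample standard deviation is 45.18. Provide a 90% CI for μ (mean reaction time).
(347.46, 372.54)

t-interval (σ unknown):
df = n - 1 = 36
t* = 1.688 for 90% confidence

Margin of error = t* · s/√n = 1.688 · 45.18/√37 = 12.54

CI: (347.46, 372.54)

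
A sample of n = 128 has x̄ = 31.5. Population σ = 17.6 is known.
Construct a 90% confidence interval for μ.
(28.94, 34.06)

z-interval (σ known):
z* = 1.645 for 90% confidence

Margin of error = z* · σ/√n = 1.645 · 17.6/√128 = 2.56

CI: (31.5 - 2.56, 31.5 + 2.56) = (28.94, 34.06)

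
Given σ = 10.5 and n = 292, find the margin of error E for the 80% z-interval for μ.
Margin of error = 0.79

Margin of error = z* · σ/√n
= 1.282 · 10.5/√292
= 1.282 · 10.5/17.0880
= 0.79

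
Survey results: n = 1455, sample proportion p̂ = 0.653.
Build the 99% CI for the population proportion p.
(0.621, 0.685)

Proportion CI:
SE = √(p̂(1-p̂)/n) = √(0.653 · 0.347 / 1455) = 0.01248

z* = 2.576
Margin = z* · SE = 2.576 · 0.01248 = 0.0321

CI: 0.653 ± 0.0321 = (0.621, 0.685)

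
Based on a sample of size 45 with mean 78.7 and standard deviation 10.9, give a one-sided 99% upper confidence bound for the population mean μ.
μ ≤ 82.62

Upper bound (one-sided):
t* = 2.414 (one-sided for 99%)
Upper bound = x̄ + t* · s/√n = 78.7 + 2.414 · 10.9/√45 = 82.62

We are 99% confident that μ ≤ 82.62.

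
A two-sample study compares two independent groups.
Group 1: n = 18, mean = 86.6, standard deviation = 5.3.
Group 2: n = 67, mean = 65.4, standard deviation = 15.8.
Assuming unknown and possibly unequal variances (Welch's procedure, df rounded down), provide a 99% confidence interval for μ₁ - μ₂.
(15.13, 27.27)

Difference: x̄₁ - x̄₂ = 21.20
SE = √(s₁²/n₁ + s₂²/n₂) = √(5.3²/18 + 15.8²/67) = 2.2992
df = 79.04 → 79 (Welch–Satterthwaite, rounded down)
t* = 2.640

CI: 21.20 ± 2.640 · 2.2992 = 21.20 ± 6.07 = (15.13, 27.27)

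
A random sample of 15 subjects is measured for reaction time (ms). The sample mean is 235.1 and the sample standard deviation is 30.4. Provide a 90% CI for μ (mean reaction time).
(221.28, 248.92)

t-interval (σ unknown):
df = n - 1 = 14
t* = 1.761 for 90% confidence

Margin of error = t* · s/√n = 1.761 · 30.4/√15 = 13.82

CI: (221.28, 248.92)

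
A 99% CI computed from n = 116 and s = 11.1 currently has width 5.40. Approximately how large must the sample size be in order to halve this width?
n ≈ 464

CI width ∝ 1/√n
To reduce width by factor 2, need √n to grow by 2 → need 2² = 4 times as many samples.

Current: n = 116, width = 5.40
New: n = 464, width ≈ 2.67

Width reduced by factor of 5.40/2.67 = 2.02.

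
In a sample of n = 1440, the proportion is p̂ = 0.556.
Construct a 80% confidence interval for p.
(0.539, 0.573)

Proportion CI:
SE = √(p̂(1-p̂)/n) = √(0.556 · 0.444 / 1440) = 0.01309

z* = 1.282
Margin = z* · SE = 1.282 · 0.01309 = 0.0168

CI: 0.556 ± 0.0168 = (0.539, 0.573)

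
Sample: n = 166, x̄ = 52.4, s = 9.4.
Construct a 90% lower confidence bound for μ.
μ ≥ 51.46

Lower bound (one-sided):
t* = 1.287 (one-sided for 90%)
Lower bound = x̄ - t* · s/√n = 52.4 - 1.287 · 9.4/√166 = 51.46

We are 90% confident that μ ≥ 51.46.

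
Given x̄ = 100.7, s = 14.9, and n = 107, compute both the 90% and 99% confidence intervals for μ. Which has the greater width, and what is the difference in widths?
99% CI is wider by 2.78

df = 106
90% CI: t* = 1.659, (98.31, 103.09), width = 2 · t* · s/√n = 4.78
99% CI: t* = 2.623, (96.92, 104.48), width = 2 · t* · s/√n = 7.56

The 99% CI is wider by 7.56 - 4.78 = 2.78.
Higher confidence requires a wider interval.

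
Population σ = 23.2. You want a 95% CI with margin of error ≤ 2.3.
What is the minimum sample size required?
n ≥ 391

For margin E ≤ 2.3:
n ≥ (z* · σ / E)²
n ≥ (1.960 · 23.2 / 2.3)²
n ≥ 390.87

Minimum n = 391 (rounding up)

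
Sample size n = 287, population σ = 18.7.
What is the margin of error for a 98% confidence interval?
Margin of error = 2.57

Margin of error = z* · σ/√n
= 2.326 · 18.7/√287
= 2.326 · 18.7/16.9411
= 2.57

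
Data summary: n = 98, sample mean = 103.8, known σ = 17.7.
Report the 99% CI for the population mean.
(99.19, 108.41)

z-interval (σ known):
z* = 2.576 for 99% confidence

Margin of error = z* · σ/√n = 2.576 · 17.7/√98 = 4.61

CI: (103.8 - 4.61, 103.8 + 4.61) = (99.19, 108.41)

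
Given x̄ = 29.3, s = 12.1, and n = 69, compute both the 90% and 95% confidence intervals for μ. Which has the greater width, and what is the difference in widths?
95% CI is wider by 0.95

df = 68
90% CI: t* = 1.668, (26.87, 31.73), width = 2 · t* · s/√n = 4.86
95% CI: t* = 1.995, (26.39, 32.21), width = 2 · t* · s/√n = 5.81

The 95% CI is wider by 5.81 - 4.86 = 0.95.
Higher confidence requires a wider interval.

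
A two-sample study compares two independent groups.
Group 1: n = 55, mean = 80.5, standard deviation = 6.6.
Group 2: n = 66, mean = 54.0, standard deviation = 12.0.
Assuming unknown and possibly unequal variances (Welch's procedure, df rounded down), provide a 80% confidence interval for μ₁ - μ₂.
(24.28, 28.72)

Difference: x̄₁ - x̄₂ = 26.50
SE = √(s₁²/n₁ + s₂²/n₂) = √(6.6²/55 + 12.0²/66) = 1.7245
df = 104.22 → 104 (Welch–Satterthwaite, rounded down)
t* = 1.290

CI: 26.50 ± 1.290 · 1.7245 = 26.50 ± 2.22 = (24.28, 28.72)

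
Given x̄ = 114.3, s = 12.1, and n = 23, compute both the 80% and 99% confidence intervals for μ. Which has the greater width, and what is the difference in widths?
99% CI is wider by 7.55

df = 22
80% CI: t* = 1.321, (110.97, 117.63), width = 2 · t* · s/√n = 6.67
99% CI: t* = 2.819, (107.19, 121.41), width = 2 · t* · s/√n = 14.22

The 99% CI is wider by 14.22 - 6.67 = 7.55.
Higher confidence requires a wider interval.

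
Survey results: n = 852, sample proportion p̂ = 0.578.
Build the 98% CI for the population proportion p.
(0.539, 0.617)

Proportion CI:
SE = √(p̂(1-p̂)/n) = √(0.578 · 0.422 / 852) = 0.01692

z* = 2.326
Margin = z* · SE = 2.326 · 0.01692 = 0.0394

CI: 0.578 ± 0.0394 = (0.539, 0.617)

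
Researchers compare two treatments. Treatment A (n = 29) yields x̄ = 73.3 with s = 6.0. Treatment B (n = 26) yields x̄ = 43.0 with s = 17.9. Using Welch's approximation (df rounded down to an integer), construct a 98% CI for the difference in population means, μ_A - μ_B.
(21.25, 39.35)

Difference: x̄₁ - x̄₂ = 30.30
SE = √(s₁²/n₁ + s₂²/n₂) = √(6.0²/29 + 17.9²/26) = 3.6830
df = 30.02 → 30 (Welch–Satterthwaite, rounded down)
t* = 2.457

CI: 30.30 ± 2.457 · 3.6830 = 30.30 ± 9.05 = (21.25, 39.35)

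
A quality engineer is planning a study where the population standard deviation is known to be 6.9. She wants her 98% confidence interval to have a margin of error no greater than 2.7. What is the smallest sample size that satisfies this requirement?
n ≥ 36

For margin E ≤ 2.7:
n ≥ (z* · σ / E)²
n ≥ (2.326 · 6.9 / 2.7)²
n ≥ 35.33

Minimum n = 36 (rounding up)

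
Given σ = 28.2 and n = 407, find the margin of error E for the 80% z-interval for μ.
Margin of error = 1.79

Margin of error = z* · σ/√n
= 1.282 · 28.2/√407
= 1.282 · 28.2/20.1742
= 1.79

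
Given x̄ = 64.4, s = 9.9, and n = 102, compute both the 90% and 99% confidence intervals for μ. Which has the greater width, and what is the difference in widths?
99% CI is wider by 1.90

df = 101
90% CI: t* = 1.660, (62.77, 66.03), width = 2 · t* · s/√n = 3.25
99% CI: t* = 2.625, (61.83, 66.97), width = 2 · t* · s/√n = 5.15

The 99% CI is wider by 5.15 - 3.25 = 1.90.
Higher confidence requires a wider interval.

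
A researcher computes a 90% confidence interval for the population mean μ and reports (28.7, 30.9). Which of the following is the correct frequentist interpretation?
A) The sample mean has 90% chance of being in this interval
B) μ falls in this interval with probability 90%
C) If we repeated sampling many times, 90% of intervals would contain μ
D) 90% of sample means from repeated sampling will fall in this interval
C

A) Wrong — x̄ is observed and sits in the interval by construction.
B) Wrong — μ is fixed; the randomness lives in the interval, not in μ.
C) Correct — this is the frequentist long-run coverage interpretation.
D) Wrong — coverage applies to intervals containing μ, not to future x̄ values.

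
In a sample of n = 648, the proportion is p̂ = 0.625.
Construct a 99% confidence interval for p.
(0.576, 0.674)

Proportion CI:
SE = √(p̂(1-p̂)/n) = √(0.625 · 0.375 / 648) = 0.01902

z* = 2.576
Margin = z* · SE = 2.576 · 0.01902 = 0.0490

CI: 0.625 ± 0.0490 = (0.576, 0.674)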